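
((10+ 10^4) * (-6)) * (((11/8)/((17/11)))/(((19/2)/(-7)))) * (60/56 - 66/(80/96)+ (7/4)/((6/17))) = -7444460023/2584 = -2880982.98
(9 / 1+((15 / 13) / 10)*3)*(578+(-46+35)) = 137781 / 26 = 5299.27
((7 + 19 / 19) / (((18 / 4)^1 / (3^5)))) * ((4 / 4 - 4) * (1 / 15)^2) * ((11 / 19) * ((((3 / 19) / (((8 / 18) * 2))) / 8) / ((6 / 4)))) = -891 / 18050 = -0.05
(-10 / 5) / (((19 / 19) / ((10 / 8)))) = -5 / 2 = -2.50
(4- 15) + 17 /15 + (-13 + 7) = -238 /15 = -15.87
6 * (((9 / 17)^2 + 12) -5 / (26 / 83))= -82983 / 3757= -22.09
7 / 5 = 1.40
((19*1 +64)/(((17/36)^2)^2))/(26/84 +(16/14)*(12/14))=40985989632/31654459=1294.79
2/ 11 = 0.18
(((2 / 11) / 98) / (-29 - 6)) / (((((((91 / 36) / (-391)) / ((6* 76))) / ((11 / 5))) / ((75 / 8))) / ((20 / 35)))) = 9627984 / 218491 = 44.07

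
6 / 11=0.55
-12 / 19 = -0.63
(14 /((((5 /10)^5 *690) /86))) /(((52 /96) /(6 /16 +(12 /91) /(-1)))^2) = 11.25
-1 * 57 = -57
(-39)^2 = 1521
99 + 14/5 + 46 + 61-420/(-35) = 1104/5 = 220.80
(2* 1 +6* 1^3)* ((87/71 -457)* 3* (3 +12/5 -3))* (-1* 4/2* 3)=157515.72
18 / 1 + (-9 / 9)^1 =17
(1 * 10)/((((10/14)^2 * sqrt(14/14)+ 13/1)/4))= 980/331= 2.96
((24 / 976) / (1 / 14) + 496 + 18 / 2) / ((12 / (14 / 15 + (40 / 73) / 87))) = 76648849 / 1937055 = 39.57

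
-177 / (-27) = 6.56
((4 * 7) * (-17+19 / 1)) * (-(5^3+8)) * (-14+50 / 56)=97622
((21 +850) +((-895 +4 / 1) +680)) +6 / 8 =2643 / 4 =660.75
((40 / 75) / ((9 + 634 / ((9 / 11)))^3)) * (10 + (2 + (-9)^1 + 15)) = 34992 / 1755743456875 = 0.00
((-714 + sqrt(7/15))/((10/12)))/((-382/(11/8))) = 11781/3820 -11*sqrt(105)/38200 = 3.08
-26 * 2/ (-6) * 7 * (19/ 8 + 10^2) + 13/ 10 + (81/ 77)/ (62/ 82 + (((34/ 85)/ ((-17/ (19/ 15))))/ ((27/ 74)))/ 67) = 683066009833681/ 109933566820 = 6213.44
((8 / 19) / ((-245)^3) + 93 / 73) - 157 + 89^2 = 7765.27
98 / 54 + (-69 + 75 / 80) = -28619 / 432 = -66.25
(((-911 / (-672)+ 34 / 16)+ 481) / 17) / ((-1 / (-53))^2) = 914528939 / 11424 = 80053.30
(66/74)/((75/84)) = 924/925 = 1.00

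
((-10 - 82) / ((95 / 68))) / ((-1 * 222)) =3128 / 10545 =0.30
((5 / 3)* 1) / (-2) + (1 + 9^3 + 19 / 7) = 30739 / 42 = 731.88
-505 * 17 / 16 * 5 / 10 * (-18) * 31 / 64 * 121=289821015 / 1024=283028.33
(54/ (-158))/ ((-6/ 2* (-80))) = -9/ 6320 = -0.00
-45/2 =-22.50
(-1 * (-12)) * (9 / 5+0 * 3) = 108 / 5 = 21.60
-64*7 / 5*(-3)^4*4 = -145152 / 5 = -29030.40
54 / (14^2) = 27 / 98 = 0.28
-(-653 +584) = 69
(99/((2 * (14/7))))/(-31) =-99/124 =-0.80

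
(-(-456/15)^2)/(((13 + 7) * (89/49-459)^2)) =-3467044/15682800125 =-0.00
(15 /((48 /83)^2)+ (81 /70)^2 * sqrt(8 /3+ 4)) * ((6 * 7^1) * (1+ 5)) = 39366 * sqrt(15) /175+ 723345 /64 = 12173.49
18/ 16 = 9/ 8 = 1.12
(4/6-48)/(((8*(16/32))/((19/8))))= -1349/48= -28.10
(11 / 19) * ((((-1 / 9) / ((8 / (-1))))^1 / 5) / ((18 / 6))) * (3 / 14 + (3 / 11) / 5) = 23 / 159600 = 0.00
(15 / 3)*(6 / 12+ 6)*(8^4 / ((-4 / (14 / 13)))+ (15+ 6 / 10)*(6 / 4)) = -70159 / 2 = -35079.50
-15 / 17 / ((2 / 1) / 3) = -45 / 34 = -1.32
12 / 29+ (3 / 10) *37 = 3339 / 290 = 11.51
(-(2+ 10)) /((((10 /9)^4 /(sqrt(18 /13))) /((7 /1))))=-413343 * sqrt(26) /32500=-64.85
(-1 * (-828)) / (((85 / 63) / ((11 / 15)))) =191268 / 425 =450.04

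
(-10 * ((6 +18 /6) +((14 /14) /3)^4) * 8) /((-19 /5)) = 292000 /1539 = 189.73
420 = 420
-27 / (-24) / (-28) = -9 / 224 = -0.04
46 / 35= 1.31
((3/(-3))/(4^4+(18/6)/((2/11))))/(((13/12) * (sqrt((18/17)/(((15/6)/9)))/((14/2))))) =-28 * sqrt(85)/21255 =-0.01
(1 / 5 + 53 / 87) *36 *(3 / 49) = 12672 / 7105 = 1.78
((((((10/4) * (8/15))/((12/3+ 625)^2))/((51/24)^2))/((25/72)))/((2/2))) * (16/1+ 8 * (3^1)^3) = 1425408/2858506225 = 0.00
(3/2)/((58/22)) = 33/58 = 0.57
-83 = -83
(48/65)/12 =0.06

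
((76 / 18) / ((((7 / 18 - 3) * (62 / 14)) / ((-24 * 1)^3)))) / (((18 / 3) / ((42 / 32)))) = 1608768 / 1457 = 1104.16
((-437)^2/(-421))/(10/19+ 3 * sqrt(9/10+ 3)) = 362841100/52924331 - 206819427 * sqrt(390)/52924331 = -70.32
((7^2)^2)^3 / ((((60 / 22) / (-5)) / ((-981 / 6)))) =16595703353999 / 4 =4148925838499.75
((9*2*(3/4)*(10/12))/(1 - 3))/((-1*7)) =45/56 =0.80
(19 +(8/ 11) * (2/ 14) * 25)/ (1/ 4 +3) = 6652/ 1001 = 6.65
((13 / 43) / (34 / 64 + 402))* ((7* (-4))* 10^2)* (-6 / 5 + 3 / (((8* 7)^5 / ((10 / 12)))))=429570783655 / 170223754624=2.52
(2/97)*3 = 6/97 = 0.06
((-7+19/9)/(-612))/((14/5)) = 55/19278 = 0.00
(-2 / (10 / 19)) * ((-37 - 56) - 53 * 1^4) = 554.80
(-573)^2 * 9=2954961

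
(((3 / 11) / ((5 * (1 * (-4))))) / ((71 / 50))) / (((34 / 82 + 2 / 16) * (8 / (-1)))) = 205 / 92158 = 0.00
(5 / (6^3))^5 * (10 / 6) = 15625 / 1410554953728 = 0.00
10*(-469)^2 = 2199610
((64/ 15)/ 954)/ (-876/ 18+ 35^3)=32/ 306422415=0.00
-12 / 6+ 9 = 7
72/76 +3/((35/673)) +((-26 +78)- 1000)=-591429/665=-889.37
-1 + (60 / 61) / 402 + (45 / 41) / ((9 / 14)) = 118933 / 167567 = 0.71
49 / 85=0.58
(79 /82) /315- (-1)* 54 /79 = 0.69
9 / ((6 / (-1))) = -1.50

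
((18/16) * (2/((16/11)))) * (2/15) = 33/160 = 0.21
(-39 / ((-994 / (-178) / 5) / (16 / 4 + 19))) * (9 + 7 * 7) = -23151570 / 497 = -46582.64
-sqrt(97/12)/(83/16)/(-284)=2 * sqrt(291)/17679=0.00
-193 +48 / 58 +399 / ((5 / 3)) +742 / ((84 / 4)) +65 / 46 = 1680319 / 20010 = 83.97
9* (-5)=-45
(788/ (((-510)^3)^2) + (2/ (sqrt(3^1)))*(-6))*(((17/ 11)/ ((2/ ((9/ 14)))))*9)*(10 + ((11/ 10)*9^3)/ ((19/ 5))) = 1654603/ 37390514238000000 - 11565423*sqrt(3)/ 2926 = -6846.17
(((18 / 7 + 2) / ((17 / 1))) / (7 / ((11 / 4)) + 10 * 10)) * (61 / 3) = 2684 / 50337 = 0.05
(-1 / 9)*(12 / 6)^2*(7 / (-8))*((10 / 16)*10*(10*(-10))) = -4375 / 18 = -243.06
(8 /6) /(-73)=-4 /219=-0.02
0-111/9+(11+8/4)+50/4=79/6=13.17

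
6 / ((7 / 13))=78 / 7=11.14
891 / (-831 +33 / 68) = -6732 / 6275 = -1.07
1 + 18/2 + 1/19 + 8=343/19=18.05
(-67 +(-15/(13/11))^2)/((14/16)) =127216/1183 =107.54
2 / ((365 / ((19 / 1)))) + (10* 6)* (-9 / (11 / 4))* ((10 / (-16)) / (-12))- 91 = -812019 / 8030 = -101.12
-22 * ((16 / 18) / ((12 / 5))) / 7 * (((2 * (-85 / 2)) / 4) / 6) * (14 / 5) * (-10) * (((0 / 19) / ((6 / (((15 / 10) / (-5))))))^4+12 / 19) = -37400 / 513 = -72.90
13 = 13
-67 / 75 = -0.89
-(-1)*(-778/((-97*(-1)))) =-778/97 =-8.02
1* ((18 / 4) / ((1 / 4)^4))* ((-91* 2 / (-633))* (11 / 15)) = 256256 / 1055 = 242.90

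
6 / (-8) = -3 / 4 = -0.75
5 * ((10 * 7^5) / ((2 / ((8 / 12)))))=840350 / 3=280116.67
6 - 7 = -1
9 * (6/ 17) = 54/ 17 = 3.18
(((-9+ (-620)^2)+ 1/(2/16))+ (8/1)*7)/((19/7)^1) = 2691185/19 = 141641.32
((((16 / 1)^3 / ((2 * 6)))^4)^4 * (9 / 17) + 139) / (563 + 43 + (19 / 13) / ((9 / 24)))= 18999521285301737936647902825311679255674051083399 / 644683636926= 29471077280471751224861340000000000000.00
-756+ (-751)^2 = 563245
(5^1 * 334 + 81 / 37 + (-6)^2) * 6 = 379218 / 37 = 10249.14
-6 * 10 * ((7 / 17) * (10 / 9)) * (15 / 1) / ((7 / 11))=-11000 / 17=-647.06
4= 4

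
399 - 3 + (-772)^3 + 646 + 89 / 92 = -42329071663 / 92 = -460098605.03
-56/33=-1.70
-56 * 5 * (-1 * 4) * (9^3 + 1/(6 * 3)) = 7348880/9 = 816542.22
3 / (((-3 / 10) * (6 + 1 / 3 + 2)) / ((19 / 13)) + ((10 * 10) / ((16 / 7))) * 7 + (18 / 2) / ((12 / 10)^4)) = 8208 / 845095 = 0.01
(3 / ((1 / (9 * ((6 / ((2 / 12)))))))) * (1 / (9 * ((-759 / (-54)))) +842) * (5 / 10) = 103531608 / 253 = 409215.84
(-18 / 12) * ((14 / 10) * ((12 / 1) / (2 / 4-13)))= 252 / 125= 2.02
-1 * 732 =-732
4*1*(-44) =-176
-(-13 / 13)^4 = -1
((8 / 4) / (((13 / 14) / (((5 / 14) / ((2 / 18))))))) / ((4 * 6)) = 15 / 52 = 0.29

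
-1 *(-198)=198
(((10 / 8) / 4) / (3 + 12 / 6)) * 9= 9 / 16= 0.56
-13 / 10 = -1.30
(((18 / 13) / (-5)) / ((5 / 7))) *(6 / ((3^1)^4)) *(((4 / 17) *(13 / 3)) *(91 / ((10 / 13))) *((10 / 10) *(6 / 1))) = -132496 / 6375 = -20.78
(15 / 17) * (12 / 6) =30 / 17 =1.76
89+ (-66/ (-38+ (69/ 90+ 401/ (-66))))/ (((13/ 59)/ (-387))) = -13354636/ 5161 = -2587.61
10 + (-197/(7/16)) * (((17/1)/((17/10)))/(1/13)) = -58527.14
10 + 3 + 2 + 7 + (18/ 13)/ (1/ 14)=538/ 13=41.38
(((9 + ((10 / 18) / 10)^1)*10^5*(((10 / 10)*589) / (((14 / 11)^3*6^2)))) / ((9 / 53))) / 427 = 21164443128125 / 213540138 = 99112.25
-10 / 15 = -2 / 3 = -0.67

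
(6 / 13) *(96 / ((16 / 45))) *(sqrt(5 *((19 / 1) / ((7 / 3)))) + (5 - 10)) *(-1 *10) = 81000 / 13 - 16200 *sqrt(1995) / 91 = -1720.66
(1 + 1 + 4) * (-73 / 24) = -73 / 4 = -18.25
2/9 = 0.22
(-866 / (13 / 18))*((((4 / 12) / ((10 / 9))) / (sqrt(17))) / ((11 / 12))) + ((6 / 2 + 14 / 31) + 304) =9531 / 31 - 280584*sqrt(17) / 12155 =212.27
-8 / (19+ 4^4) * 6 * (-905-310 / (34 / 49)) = 220608 / 935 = 235.94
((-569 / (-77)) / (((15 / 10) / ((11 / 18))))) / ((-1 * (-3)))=569 / 567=1.00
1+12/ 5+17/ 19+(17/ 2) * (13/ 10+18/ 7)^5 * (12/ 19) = 74613248387901/ 15966650000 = 4673.07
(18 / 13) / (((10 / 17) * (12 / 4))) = 51 / 65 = 0.78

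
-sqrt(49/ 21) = -sqrt(21)/ 3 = -1.53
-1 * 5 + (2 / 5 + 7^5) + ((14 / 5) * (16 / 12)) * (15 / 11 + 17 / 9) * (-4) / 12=14967332 / 891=16798.35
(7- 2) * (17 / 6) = 85 / 6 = 14.17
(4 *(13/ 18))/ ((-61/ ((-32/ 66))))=416/ 18117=0.02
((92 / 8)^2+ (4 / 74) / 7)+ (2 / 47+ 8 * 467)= 188355277 / 48692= 3868.30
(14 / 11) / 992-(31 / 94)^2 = -1295341 / 12052304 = -0.11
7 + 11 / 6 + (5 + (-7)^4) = 14489 / 6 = 2414.83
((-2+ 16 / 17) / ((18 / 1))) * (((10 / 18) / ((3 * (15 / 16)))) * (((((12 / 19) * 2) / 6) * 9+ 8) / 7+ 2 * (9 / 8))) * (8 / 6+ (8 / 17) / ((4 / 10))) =-997888 / 9340191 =-0.11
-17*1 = -17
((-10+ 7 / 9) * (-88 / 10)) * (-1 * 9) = -3652 / 5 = -730.40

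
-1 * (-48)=48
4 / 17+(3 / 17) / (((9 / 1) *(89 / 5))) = 1073 / 4539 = 0.24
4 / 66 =2 / 33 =0.06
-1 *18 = -18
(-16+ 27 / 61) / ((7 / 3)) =-2847 / 427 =-6.67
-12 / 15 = -4 / 5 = -0.80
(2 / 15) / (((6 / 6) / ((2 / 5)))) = 4 / 75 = 0.05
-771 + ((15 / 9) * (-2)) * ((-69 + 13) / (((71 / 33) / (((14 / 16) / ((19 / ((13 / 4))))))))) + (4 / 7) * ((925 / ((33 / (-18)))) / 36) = -477414713 / 623238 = -766.02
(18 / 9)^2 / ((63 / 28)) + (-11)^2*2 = 2194 / 9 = 243.78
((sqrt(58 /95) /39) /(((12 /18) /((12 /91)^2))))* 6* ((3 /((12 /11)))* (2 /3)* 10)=1584* sqrt(5510) /2045407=0.06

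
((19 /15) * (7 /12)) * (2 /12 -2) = -1463 /1080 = -1.35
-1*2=-2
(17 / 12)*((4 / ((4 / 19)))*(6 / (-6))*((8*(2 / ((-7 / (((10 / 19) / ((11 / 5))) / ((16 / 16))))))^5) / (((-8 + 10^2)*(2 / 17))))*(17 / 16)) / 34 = 22578125000 / 24339806450583393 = 0.00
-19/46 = -0.41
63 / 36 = 1.75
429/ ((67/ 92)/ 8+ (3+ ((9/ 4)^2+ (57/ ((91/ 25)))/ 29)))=833248416/ 16885439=49.35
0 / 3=0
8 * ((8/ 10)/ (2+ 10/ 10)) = 32/ 15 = 2.13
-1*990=-990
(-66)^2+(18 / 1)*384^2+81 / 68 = 180782433 / 68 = 2658565.19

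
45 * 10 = 450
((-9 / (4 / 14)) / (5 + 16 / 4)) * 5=-35 / 2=-17.50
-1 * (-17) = 17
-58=-58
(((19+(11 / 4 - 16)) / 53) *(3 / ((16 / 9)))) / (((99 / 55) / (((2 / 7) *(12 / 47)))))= 1035 / 139496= 0.01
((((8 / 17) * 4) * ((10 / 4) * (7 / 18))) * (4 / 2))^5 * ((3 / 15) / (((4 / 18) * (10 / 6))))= 1101463552000 / 3105227259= 354.71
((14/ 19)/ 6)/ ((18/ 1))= 7/ 1026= 0.01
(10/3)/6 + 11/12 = 53/36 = 1.47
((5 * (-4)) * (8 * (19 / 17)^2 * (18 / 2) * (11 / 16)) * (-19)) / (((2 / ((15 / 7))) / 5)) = 254640375 / 2023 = 125872.65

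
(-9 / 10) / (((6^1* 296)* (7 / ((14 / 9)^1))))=-1 / 8880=-0.00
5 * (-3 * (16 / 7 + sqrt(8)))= -30 * sqrt(2) - 240 / 7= -76.71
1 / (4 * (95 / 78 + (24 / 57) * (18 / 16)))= 741 / 5014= 0.15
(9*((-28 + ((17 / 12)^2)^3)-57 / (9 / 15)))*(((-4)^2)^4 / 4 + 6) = -2812019704285 / 165888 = -16951314.77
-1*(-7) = 7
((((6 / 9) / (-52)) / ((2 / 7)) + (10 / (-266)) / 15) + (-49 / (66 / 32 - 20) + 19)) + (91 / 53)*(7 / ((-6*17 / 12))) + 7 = 20901406709 / 766451868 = 27.27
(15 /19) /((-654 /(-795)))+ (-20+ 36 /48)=-151517 /8284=-18.29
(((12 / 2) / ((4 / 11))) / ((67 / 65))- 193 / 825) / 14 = 249109 / 221100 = 1.13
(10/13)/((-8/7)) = -35/52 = -0.67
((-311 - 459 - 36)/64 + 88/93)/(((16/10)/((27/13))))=-1559835/103168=-15.12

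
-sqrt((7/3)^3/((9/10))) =-7 * sqrt(210)/27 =-3.76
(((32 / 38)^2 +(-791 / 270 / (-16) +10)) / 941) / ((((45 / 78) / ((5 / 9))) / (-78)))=-2870747399 / 3301893720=-0.87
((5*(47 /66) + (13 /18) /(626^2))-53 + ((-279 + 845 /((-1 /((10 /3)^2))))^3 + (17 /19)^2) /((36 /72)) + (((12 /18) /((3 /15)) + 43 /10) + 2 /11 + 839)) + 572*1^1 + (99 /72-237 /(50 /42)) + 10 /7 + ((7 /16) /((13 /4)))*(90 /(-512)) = -1194049675722038663862186549623 /660689565817881600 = -1807277937322.80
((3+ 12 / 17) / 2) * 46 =1449 / 17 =85.24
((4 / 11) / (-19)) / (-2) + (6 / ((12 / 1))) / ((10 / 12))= 637 / 1045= 0.61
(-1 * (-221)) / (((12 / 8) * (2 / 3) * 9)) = 221 / 9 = 24.56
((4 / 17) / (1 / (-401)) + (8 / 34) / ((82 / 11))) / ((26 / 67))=-2202357 / 9061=-243.06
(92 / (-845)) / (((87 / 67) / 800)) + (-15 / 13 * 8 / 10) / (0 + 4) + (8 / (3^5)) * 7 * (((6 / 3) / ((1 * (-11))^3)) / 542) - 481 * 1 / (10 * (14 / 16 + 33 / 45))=-8059883983605193 / 82907845891299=-97.21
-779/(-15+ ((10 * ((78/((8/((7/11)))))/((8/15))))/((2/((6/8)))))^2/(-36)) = 6177357824/538173465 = 11.48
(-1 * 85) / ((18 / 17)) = -1445 / 18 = -80.28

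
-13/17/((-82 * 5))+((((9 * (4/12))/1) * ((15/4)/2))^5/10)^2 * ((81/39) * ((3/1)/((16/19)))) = 7305106161310473518567/3113335893524480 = 2346391.91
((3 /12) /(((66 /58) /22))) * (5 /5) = 29 /6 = 4.83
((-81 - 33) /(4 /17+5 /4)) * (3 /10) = -23.03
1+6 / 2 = 4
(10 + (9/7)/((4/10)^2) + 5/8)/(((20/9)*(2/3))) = 5643/448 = 12.60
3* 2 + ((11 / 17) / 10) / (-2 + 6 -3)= 1031 / 170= 6.06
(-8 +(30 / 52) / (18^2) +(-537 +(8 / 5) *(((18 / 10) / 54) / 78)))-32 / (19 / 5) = -738149713 / 1333800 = -553.42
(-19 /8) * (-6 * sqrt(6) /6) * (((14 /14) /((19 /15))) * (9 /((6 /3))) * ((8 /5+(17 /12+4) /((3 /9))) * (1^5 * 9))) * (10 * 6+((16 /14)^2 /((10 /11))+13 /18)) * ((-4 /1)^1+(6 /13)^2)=-377464617 * sqrt(6) /1183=-781568.65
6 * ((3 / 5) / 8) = 9 / 20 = 0.45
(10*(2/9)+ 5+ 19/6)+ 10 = 367/18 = 20.39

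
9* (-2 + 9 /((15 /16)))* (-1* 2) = -684 /5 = -136.80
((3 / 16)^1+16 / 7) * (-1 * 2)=-277 / 56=-4.95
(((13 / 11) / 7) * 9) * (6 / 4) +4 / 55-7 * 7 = -35919 / 770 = -46.65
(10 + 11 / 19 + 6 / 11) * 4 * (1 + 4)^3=1162500 / 209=5562.20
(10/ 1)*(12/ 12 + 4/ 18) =110/ 9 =12.22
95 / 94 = 1.01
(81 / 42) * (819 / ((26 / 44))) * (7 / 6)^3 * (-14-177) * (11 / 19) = -71343657 / 152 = -469366.16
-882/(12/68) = -4998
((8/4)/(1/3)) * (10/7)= 60/7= 8.57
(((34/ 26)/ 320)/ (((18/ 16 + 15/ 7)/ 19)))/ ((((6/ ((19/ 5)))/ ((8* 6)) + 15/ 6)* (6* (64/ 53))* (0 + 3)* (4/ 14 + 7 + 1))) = 0.00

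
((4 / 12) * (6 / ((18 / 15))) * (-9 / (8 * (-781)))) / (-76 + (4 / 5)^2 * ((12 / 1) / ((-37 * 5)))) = -69375 / 2197371616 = -0.00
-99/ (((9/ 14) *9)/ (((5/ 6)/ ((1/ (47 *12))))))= -72380/ 9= -8042.22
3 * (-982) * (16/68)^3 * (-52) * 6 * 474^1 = 27883395072/4913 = 5675431.52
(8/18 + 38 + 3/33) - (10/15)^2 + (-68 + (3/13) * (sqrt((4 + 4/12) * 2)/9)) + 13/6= -27.67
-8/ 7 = -1.14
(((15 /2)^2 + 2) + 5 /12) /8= 7.33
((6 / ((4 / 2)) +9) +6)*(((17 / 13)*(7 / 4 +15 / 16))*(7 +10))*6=335529 / 52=6452.48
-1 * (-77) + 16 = 93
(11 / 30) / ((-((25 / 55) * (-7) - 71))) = 121 / 24480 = 0.00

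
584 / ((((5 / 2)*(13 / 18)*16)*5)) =1314 / 325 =4.04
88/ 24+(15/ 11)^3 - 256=-997442/ 3993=-249.80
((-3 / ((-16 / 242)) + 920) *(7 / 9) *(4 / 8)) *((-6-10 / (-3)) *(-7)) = 378427 / 54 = 7007.91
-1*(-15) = 15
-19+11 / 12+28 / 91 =-2773 / 156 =-17.78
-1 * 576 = -576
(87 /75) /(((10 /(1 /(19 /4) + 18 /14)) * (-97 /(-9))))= 0.02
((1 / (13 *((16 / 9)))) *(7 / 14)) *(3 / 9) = 3 / 416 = 0.01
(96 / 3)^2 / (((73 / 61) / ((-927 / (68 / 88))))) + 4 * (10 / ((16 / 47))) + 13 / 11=-28022357701 / 27302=-1026384.80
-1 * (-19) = 19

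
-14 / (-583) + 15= 8759 / 583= 15.02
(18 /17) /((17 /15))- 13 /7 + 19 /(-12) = -60841 /24276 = -2.51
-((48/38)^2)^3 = -191102976/47045881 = -4.06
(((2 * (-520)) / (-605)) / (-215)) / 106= -104 / 1378795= -0.00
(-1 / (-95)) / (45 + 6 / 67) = 67 / 286995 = 0.00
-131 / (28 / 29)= -3799 / 28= -135.68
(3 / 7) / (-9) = -0.05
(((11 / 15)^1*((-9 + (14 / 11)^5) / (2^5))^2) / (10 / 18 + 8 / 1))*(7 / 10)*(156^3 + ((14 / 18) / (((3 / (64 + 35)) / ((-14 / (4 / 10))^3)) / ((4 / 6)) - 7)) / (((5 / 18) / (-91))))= 208326664146817034035841 / 29228092795166267904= 7127.62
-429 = -429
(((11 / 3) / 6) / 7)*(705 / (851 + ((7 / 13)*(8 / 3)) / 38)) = 58045 / 802606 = 0.07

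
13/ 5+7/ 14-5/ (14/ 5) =46/ 35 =1.31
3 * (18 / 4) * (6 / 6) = 27 / 2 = 13.50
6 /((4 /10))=15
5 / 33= 0.15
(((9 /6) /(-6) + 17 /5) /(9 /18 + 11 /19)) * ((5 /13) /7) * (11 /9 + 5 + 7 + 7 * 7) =5320 /533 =9.98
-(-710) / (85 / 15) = 2130 / 17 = 125.29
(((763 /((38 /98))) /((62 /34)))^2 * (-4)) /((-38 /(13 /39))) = 807921330482 /19774497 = 40856.73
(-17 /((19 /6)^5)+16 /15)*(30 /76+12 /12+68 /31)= 26513648968 /7292111555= 3.64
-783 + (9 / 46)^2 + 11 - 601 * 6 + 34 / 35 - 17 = -325418921 / 74060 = -4393.99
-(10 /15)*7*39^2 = -7098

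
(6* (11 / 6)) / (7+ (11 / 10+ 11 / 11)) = 110 / 91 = 1.21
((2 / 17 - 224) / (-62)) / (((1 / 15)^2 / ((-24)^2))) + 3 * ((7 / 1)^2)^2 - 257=474932.34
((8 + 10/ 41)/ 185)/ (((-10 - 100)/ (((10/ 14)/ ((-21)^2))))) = -169/ 257563845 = -0.00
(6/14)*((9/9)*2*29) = 24.86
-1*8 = -8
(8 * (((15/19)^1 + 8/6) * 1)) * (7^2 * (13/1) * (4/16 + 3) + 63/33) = 2005850/57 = 35190.35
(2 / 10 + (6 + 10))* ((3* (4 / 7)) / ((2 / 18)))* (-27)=-6748.46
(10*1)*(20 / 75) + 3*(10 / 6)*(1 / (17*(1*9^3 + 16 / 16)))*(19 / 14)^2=3892859 / 1459416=2.67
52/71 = 0.73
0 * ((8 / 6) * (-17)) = 0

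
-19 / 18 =-1.06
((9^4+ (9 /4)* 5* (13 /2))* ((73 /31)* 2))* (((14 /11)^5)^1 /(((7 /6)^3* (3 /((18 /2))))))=984141555264 /4992581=197120.80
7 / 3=2.33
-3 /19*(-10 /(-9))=-10 /57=-0.18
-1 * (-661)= 661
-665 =-665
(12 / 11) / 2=6 / 11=0.55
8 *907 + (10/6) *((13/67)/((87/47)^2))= 11039197049/1521369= 7256.09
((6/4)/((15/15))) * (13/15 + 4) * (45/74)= 657/148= 4.44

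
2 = 2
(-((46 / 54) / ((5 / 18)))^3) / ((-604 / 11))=267674 / 509625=0.53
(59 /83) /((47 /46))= 2714 /3901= 0.70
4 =4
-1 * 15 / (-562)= 15 / 562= 0.03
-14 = -14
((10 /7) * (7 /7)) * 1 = 10 /7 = 1.43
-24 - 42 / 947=-22770 / 947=-24.04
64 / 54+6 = 7.19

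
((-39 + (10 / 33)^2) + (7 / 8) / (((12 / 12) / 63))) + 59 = 655289 / 8712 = 75.22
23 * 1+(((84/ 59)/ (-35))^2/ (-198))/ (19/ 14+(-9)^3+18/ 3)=222441034587/ 9671349325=23.00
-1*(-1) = 1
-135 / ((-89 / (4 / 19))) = 540 / 1691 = 0.32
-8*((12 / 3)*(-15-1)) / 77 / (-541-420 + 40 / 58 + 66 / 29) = -14848 / 2139291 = -0.01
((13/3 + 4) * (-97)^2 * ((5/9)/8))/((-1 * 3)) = -1176125/648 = -1815.01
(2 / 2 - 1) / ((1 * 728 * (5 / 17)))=0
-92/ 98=-46/ 49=-0.94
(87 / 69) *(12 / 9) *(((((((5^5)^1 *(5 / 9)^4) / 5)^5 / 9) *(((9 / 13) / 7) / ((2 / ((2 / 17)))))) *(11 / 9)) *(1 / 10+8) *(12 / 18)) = 2321030478924512863159179687500 / 432581894698704583668381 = 5365528.49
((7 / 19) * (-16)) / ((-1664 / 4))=7 / 494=0.01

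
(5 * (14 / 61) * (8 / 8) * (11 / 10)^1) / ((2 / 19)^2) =27797 / 244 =113.92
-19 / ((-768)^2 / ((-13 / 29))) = 247 / 17104896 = 0.00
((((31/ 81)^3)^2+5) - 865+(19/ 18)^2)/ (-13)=74638102023935/ 1129718145924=66.07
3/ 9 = 1/ 3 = 0.33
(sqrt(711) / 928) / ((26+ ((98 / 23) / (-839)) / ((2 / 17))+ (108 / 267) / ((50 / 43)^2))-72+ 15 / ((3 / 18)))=1073395625 * sqrt(79) / 14694630445952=0.00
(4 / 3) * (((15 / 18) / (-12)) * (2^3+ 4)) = -10 / 9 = -1.11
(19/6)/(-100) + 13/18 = 1243/1800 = 0.69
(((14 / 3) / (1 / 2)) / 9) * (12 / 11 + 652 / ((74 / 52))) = 5233648 / 10989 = 476.26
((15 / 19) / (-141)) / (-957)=5 / 854601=0.00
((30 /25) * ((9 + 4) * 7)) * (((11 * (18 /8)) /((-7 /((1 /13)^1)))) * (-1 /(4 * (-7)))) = -297 /280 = -1.06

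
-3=-3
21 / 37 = 0.57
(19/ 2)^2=90.25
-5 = -5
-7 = -7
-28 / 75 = -0.37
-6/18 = -1/3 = -0.33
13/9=1.44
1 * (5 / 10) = 1 / 2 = 0.50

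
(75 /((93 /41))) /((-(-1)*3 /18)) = 6150 /31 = 198.39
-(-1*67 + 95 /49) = 3188 /49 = 65.06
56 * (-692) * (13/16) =-31486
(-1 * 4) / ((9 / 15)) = -20 / 3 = -6.67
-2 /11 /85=-2 /935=-0.00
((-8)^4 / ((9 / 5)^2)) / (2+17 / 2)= 204800 / 1701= 120.40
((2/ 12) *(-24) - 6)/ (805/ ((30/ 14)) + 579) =-15/ 1432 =-0.01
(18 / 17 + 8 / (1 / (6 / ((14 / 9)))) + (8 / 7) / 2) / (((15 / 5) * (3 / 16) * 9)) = 61856 / 9639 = 6.42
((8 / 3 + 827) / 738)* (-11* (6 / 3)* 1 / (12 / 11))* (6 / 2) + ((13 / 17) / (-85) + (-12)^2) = 486131471 / 6398460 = 75.98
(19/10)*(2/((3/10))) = 12.67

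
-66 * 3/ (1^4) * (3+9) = -2376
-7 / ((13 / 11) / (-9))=693 / 13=53.31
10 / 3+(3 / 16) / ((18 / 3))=323 / 96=3.36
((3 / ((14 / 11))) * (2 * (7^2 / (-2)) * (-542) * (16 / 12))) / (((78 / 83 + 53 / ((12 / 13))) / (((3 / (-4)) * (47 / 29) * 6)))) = -17582868072 / 1685567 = -10431.43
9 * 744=6696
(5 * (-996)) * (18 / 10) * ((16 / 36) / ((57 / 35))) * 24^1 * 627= -36812160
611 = 611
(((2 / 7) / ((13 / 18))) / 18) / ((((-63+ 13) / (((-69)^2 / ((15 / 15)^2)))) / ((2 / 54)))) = -529 / 6825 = -0.08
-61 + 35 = -26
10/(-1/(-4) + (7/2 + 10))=0.73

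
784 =784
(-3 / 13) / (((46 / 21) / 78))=-189 / 23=-8.22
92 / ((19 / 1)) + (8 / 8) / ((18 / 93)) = 1141 / 114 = 10.01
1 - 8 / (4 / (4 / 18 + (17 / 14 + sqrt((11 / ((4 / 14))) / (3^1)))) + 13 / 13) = 903539 / 265483 - 84672*sqrt(462) / 265483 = -3.45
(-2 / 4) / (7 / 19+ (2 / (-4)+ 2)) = -19 / 71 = -0.27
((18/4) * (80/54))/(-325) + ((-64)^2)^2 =3271557116/195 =16777215.98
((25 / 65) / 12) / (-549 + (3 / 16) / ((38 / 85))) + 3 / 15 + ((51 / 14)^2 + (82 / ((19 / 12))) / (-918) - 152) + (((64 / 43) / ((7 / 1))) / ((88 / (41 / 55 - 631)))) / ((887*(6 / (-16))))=-877806178458456758669 / 6334223952987070140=-138.58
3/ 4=0.75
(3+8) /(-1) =-11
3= 3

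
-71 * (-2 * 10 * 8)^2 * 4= -7270400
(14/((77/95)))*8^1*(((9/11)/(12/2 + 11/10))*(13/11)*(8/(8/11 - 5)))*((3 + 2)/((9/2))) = -15808000/403777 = -39.15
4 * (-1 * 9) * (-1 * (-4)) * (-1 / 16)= 9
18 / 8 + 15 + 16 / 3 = 271 / 12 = 22.58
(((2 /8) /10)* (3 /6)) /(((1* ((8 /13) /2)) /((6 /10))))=0.02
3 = 3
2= 2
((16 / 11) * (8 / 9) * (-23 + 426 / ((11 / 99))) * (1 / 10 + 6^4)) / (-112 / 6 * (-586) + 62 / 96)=50579835904 / 86639355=583.80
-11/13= -0.85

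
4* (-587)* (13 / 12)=-7631 / 3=-2543.67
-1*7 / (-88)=7 / 88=0.08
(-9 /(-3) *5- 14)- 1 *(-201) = 202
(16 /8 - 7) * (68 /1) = -340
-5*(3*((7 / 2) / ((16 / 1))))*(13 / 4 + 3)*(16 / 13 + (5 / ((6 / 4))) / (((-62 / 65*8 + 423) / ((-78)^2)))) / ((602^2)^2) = -823527375 / 105365622875991296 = -0.00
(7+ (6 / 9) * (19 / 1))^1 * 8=157.33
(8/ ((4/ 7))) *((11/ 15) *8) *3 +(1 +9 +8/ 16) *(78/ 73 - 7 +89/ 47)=3499657/ 17155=204.00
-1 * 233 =-233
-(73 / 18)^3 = -389017 / 5832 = -66.70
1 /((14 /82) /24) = 140.57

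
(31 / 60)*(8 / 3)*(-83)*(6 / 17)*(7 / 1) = -72044 / 255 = -282.53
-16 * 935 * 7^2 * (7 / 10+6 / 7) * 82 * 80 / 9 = -7487898880 / 9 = -831988764.44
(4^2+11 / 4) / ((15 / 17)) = 85 / 4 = 21.25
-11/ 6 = -1.83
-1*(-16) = 16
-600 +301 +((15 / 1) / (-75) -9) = -1541 / 5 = -308.20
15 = 15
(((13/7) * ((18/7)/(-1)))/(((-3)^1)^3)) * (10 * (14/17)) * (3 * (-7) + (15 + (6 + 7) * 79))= 530920/357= 1487.17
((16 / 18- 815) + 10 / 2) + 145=-5977 / 9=-664.11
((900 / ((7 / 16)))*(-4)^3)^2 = 849346560000 / 49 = 17333603265.31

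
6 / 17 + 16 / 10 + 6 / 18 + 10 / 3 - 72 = -66.38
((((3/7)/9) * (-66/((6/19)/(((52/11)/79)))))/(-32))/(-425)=-247/5640600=-0.00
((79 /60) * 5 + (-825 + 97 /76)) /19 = -46577 /1083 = -43.01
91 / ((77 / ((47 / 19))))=611 / 209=2.92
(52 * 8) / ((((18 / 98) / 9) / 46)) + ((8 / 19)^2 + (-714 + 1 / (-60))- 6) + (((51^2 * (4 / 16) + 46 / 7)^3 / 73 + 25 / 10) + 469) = 41817728446482881 / 8677515840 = 4819089.84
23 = 23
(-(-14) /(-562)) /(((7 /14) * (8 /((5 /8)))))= -35 /8992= -0.00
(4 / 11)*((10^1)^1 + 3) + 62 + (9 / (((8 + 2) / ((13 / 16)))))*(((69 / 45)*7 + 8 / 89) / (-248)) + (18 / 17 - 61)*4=-571469997357 / 3301971200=-173.07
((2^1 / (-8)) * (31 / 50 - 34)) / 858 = 1669 / 171600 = 0.01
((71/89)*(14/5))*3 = 2982/445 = 6.70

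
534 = 534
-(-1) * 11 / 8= 11 / 8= 1.38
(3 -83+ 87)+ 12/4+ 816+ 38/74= 30581/37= 826.51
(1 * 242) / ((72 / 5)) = 605 / 36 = 16.81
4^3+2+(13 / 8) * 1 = 541 / 8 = 67.62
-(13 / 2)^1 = -13 / 2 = -6.50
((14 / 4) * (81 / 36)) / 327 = 21 / 872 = 0.02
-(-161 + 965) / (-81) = 268 / 27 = 9.93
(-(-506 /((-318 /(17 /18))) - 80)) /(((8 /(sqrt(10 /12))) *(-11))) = -224659 *sqrt(30) /1511136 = -0.81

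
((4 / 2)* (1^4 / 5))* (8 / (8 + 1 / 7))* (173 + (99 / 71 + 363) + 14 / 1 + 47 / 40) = 7323386 / 33725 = 217.15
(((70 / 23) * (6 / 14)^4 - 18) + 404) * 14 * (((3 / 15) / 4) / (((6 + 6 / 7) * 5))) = 761491 / 96600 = 7.88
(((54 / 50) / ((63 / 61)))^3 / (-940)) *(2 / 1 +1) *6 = -55156383 / 2518906250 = -0.02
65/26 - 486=-967/2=-483.50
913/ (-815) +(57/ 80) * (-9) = -98227/ 13040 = -7.53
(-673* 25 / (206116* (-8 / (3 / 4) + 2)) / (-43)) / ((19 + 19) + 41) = -50475 / 18204577352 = -0.00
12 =12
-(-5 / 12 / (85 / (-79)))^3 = -0.06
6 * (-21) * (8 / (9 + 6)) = -336 / 5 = -67.20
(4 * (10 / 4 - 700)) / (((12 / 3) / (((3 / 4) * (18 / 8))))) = -37665 / 32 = -1177.03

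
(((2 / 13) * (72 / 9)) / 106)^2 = 64 / 474721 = 0.00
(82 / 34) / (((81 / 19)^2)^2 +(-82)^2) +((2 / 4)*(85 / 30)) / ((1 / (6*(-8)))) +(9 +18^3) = 90223492435786 / 15628527125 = 5773.00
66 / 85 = 0.78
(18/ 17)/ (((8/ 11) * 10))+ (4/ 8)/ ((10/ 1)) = 133/ 680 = 0.20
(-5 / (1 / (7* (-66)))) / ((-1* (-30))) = 77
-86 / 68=-43 / 34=-1.26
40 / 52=10 / 13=0.77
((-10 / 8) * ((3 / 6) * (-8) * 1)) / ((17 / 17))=5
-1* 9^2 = -81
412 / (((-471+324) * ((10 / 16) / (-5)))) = 22.42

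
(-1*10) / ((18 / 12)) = -6.67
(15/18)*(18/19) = 15/19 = 0.79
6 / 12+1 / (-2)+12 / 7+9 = 75 / 7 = 10.71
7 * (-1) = -7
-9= -9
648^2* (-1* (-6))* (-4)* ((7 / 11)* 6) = -38478475.64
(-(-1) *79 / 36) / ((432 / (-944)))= -4661 / 972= -4.80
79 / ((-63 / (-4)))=316 / 63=5.02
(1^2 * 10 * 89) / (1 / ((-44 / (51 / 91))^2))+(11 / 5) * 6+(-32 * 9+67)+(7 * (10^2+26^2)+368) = 71415197761 / 13005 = 5491364.69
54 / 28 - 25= -323 / 14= -23.07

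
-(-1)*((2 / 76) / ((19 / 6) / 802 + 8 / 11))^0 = 1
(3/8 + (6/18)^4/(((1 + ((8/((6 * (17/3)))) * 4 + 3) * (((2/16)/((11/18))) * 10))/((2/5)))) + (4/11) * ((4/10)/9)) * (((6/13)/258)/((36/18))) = 47311873/135036467280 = 0.00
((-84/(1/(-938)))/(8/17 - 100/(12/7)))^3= -64886881409350092288/25698491351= -2524929596.96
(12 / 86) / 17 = 6 / 731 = 0.01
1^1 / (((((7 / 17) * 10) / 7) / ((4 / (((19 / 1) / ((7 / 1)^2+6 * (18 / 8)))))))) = 425 / 19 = 22.37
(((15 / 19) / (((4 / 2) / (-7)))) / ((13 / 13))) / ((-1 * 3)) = 35 / 38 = 0.92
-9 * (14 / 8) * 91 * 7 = -40131 / 4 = -10032.75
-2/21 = -0.10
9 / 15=0.60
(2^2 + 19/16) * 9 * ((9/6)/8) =2241/256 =8.75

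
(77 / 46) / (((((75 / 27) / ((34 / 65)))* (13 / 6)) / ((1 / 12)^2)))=3927 / 3887000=0.00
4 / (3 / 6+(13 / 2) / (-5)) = -5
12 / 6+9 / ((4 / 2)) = 13 / 2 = 6.50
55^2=3025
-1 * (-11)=11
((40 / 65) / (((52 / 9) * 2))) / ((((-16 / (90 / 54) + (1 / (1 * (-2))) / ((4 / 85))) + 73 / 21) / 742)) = -5609520 / 2377661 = -2.36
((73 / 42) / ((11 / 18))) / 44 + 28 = 95083 / 3388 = 28.06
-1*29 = -29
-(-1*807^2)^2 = -424125260001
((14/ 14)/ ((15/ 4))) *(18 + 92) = 29.33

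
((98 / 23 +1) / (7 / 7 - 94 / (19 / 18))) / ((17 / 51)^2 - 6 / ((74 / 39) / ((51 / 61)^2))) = 149930253 / 5267929016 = 0.03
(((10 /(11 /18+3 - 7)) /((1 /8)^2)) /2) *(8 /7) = -46080 /427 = -107.92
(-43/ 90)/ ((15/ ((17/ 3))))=-731/ 4050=-0.18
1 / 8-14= -111 / 8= -13.88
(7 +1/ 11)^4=2528.18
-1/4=-0.25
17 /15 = 1.13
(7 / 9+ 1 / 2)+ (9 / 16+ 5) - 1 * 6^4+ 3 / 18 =-185615 / 144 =-1288.99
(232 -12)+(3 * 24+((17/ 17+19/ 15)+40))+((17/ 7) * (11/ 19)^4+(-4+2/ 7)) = 4526914723/ 13683705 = 330.83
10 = 10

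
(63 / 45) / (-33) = -0.04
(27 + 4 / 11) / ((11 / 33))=903 / 11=82.09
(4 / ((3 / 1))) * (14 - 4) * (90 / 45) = 80 / 3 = 26.67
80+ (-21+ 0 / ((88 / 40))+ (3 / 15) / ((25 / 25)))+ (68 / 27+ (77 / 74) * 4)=65.88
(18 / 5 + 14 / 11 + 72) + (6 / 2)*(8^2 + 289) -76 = 58293 / 55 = 1059.87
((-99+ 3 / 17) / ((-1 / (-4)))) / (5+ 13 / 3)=-720 / 17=-42.35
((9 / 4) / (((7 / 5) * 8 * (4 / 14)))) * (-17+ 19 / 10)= -1359 / 128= -10.62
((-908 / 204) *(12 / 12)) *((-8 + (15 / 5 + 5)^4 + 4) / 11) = -28148 / 17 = -1655.76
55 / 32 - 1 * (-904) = 28983 / 32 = 905.72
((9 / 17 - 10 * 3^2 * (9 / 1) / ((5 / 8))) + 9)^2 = 478296900 / 289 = 1655006.57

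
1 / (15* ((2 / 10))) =1 / 3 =0.33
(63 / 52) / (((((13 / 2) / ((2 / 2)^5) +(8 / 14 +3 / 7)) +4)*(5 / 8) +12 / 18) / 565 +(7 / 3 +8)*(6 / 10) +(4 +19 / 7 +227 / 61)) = 182388780 / 2506467431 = 0.07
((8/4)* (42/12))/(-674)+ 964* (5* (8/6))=12994699/2022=6426.66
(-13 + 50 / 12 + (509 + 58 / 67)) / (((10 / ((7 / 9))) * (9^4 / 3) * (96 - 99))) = -281981 / 47475396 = -0.01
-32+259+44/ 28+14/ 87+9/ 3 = 141125/ 609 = 231.73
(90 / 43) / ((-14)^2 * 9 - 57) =30 / 24467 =0.00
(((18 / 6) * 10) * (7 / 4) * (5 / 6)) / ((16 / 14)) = 1225 / 32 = 38.28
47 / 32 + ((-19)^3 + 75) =-217041 / 32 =-6782.53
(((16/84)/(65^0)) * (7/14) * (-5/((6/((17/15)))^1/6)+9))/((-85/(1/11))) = -4/11781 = -0.00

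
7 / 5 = 1.40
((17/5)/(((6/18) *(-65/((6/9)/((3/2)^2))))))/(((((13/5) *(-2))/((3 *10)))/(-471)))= -21352/169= -126.34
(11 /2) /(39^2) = 11 /3042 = 0.00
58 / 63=0.92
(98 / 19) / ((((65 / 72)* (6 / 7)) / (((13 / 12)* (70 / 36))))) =2401 / 171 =14.04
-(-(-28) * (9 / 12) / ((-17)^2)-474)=136965 / 289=473.93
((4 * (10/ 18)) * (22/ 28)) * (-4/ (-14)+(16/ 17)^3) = 4234780/ 2166633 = 1.95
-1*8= -8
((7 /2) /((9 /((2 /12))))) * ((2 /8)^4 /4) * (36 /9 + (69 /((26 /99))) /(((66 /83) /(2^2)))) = 120631 /1437696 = 0.08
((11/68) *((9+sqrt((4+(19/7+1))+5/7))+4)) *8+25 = 22 *sqrt(413)/119+711/17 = 45.58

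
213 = 213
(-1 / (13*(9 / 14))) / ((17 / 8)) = -112 / 1989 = -0.06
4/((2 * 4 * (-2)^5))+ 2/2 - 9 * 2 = -1089/64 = -17.02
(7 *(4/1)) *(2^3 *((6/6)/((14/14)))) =224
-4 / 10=-2 / 5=-0.40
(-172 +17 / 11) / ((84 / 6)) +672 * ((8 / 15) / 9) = 191593 / 6930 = 27.65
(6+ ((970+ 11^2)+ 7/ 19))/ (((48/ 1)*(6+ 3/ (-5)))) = 4.23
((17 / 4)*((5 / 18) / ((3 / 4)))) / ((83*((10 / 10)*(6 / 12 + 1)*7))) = 85 / 47061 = 0.00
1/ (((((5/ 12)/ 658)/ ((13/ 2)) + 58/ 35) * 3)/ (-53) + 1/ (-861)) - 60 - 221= -15438614923/ 52957223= -291.53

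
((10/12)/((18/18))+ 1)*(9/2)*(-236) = -1947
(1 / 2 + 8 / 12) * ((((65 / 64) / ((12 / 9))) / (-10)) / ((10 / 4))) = -91 / 2560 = -0.04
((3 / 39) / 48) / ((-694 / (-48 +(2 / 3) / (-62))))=4465 / 40274208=0.00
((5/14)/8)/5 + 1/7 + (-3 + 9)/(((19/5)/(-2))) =-6397/2128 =-3.01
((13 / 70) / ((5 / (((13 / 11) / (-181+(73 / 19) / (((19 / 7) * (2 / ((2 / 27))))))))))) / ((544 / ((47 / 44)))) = -77420421 / 162530935705600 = -0.00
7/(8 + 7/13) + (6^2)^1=4087/111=36.82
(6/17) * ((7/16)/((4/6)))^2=1323/8704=0.15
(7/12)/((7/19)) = 19/12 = 1.58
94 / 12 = 47 / 6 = 7.83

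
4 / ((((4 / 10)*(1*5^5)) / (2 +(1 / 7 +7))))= 0.03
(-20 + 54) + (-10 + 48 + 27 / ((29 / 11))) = 2385 / 29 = 82.24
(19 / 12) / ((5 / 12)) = 19 / 5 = 3.80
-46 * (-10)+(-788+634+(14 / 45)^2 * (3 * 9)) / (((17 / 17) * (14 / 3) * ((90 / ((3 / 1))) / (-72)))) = 67232 / 125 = 537.86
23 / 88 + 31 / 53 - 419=-1950269 / 4664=-418.15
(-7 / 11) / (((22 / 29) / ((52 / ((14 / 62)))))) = -193.17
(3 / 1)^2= 9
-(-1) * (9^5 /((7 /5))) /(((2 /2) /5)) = 1476225 /7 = 210889.29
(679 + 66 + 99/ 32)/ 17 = 23939/ 544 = 44.01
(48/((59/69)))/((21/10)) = 11040/413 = 26.73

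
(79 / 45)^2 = 6241 / 2025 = 3.08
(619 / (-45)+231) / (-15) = -9776 / 675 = -14.48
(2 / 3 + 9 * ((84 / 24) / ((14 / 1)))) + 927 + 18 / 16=22345 / 24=931.04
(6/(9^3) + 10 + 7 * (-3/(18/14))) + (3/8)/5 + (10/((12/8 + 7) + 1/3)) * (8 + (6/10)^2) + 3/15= 1758781/515160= 3.41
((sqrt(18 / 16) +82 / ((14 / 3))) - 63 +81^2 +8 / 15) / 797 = 3 * sqrt(2) / 3188 +684191 / 83685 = 8.18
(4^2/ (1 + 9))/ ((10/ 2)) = 8/ 25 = 0.32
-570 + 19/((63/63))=-551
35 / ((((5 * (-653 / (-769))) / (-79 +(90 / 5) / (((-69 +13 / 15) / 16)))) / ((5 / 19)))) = -163524005 / 905711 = -180.55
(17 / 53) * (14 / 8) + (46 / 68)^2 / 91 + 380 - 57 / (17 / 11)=343.68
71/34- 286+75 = -208.91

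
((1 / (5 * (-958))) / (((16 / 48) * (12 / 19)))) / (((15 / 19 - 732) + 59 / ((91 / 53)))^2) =-56799379 / 27813873091100000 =-0.00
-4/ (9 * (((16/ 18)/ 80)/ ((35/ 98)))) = -100/ 7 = -14.29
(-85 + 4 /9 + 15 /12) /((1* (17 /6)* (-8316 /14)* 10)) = 2999 /605880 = 0.00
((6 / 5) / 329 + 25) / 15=41131 / 24675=1.67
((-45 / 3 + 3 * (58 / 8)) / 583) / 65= 27 / 151580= 0.00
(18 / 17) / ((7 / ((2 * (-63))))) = -324 / 17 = -19.06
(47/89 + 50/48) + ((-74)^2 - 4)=11691545/2136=5473.57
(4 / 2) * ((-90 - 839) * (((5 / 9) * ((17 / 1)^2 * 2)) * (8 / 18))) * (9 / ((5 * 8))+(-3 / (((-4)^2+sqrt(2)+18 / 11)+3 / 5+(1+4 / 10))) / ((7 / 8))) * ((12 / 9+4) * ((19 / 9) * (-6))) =6320515266560 * sqrt(2) / 39475107+11664550101184 / 13158369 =1112909.17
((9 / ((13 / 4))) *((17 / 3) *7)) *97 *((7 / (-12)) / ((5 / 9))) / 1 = -727209 / 65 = -11187.83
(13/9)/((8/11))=143/72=1.99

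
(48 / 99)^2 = 256 / 1089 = 0.24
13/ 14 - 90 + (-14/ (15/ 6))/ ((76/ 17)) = -120131/ 1330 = -90.32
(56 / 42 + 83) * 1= 253 / 3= 84.33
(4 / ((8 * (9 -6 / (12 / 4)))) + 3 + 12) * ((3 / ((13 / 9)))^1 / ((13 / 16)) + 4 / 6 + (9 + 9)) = 1135180 / 3549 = 319.86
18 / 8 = 9 / 4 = 2.25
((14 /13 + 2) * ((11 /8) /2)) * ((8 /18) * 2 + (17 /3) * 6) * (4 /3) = 34540 /351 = 98.40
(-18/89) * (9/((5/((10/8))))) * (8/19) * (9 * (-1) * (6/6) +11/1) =-648/1691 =-0.38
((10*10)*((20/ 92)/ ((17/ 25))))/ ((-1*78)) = -0.41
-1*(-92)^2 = -8464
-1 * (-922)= 922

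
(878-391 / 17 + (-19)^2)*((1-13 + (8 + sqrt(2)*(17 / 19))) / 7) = -4864 / 7 + 1088*sqrt(2) / 7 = -475.05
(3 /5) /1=3 /5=0.60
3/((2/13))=39/2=19.50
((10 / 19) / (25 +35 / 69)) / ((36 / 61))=1403 / 40128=0.03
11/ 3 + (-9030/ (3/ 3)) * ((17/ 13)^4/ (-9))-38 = 82818809/ 28561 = 2899.72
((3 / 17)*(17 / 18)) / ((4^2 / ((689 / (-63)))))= -689 / 6048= -0.11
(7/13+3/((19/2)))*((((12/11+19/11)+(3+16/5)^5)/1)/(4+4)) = 8308587512/8490625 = 978.56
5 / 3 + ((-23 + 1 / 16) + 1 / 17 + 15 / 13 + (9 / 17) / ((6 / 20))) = -194057 / 10608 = -18.29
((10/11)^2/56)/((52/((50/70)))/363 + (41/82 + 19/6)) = 375/98266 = 0.00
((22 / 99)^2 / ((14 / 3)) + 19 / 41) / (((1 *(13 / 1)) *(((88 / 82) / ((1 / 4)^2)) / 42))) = 0.09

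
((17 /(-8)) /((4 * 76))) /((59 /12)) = -51 /35872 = -0.00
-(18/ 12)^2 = -9/ 4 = -2.25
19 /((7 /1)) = 19 /7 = 2.71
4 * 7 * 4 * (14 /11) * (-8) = -12544 /11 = -1140.36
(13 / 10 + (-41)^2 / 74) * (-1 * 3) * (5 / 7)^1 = -13329 / 259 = -51.46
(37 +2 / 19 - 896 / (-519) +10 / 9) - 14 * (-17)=277.94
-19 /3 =-6.33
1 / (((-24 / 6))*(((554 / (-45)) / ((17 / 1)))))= 765 / 2216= 0.35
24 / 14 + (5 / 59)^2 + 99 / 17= 3125432 / 414239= 7.54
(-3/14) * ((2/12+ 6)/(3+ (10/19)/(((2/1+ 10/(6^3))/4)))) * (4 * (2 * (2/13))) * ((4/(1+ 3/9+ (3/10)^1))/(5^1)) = -382432/1934177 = -0.20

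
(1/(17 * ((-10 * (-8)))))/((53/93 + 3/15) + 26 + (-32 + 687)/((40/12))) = 0.00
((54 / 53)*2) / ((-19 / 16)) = -1728 / 1007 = -1.72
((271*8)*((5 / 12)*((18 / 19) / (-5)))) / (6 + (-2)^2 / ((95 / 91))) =-8130 / 467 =-17.41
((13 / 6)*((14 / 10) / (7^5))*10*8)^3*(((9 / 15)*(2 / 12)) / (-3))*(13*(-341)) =2493261056 / 5605721316405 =0.00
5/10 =1/2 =0.50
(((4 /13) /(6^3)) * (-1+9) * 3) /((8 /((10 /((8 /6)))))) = 5 /156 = 0.03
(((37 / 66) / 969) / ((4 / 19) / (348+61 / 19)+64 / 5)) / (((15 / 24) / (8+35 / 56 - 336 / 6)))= -93575479 / 27314241768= -0.00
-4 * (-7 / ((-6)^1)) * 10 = -140 / 3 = -46.67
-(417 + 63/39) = -5442/13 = -418.62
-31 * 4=-124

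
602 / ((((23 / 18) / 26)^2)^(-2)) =84232141 / 23985756288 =0.00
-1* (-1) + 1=2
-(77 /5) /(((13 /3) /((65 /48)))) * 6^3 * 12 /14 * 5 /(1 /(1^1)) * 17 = -75735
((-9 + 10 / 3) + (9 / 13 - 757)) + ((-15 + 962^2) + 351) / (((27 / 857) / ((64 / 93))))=660078485591 / 32643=20221134.26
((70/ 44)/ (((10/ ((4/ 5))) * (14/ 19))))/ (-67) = -19/ 7370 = -0.00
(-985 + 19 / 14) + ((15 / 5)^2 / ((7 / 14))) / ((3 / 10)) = -12931 / 14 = -923.64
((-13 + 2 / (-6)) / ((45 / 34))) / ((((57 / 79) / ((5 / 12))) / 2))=-53720 / 4617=-11.64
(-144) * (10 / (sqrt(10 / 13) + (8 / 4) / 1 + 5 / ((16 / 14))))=-7637760 / 33173 + 92160 * sqrt(130) / 33173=-198.56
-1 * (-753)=753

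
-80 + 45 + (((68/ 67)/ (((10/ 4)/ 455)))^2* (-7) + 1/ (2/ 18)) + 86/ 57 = -61119251668/ 255873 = -238865.58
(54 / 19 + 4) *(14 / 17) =1820 / 323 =5.63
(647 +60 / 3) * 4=2668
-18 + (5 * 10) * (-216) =-10818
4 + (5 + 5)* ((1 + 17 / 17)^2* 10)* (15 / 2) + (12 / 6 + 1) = 3007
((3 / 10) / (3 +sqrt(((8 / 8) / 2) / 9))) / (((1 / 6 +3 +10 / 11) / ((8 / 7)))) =42768 / 1515815 - 2376 * sqrt(2) / 1515815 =0.03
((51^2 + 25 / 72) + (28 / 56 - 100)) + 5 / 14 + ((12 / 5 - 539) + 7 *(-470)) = -3337477 / 2520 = -1324.40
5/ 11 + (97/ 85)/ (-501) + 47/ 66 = 1.16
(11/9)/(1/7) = 77/9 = 8.56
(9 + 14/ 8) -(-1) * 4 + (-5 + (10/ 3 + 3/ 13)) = 2077/ 156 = 13.31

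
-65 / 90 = -13 / 18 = -0.72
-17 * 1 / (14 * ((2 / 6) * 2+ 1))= -51 / 70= -0.73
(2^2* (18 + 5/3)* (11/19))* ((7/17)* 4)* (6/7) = 20768/323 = 64.30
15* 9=135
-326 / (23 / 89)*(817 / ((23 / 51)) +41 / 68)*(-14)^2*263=-1059754083733982 / 8993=-117842108721.67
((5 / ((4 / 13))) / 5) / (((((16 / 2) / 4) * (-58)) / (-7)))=91 / 464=0.20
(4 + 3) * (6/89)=42/89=0.47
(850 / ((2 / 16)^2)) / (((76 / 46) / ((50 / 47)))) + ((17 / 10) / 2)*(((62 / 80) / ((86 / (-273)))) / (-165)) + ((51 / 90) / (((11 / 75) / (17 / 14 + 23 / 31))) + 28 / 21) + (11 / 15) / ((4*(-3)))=231222313258059553 / 6599405736000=35036.84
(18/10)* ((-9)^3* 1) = -6561/5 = -1312.20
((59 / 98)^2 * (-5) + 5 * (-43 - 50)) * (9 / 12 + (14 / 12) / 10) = -11656489 / 28812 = -404.57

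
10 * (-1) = -10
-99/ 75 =-1.32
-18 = -18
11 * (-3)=-33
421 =421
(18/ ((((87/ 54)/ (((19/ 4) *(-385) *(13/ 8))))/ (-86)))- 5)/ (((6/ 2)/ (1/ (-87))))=-331215305/ 30276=-10939.86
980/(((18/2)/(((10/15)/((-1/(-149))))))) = 10816.30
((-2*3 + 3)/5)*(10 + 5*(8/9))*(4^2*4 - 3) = -1586/3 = -528.67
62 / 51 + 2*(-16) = -1570 / 51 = -30.78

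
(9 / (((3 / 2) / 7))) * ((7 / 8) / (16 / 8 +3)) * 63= 9261 / 20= 463.05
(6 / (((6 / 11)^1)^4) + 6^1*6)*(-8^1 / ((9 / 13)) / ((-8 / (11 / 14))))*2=3205631 / 13608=235.57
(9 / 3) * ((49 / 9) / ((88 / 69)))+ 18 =2711 / 88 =30.81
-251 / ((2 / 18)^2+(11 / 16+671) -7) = -325296 / 861451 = -0.38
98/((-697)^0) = 98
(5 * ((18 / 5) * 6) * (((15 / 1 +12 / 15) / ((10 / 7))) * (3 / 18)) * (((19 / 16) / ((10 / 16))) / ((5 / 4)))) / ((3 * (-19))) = -3318 / 625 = -5.31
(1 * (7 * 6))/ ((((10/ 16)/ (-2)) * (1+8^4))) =-672/ 20485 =-0.03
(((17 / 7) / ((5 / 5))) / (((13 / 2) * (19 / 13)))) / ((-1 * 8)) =-0.03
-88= -88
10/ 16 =5/ 8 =0.62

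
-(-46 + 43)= 3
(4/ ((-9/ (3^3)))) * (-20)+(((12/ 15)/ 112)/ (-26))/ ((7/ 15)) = 1223037/ 5096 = 240.00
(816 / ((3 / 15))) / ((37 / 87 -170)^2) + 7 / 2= 1585320103 / 435302018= 3.64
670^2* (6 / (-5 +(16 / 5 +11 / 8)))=-107736000 / 17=-6337411.76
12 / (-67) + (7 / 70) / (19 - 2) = -1973 / 11390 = -0.17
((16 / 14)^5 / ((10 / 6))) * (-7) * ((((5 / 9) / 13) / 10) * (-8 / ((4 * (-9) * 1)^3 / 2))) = -4096 / 341314155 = -0.00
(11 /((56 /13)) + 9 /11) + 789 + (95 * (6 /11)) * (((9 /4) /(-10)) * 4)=459373 /616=745.74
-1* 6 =-6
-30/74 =-15/37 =-0.41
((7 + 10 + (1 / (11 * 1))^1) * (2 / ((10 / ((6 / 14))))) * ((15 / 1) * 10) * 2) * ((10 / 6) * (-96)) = -5414400 / 77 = -70316.88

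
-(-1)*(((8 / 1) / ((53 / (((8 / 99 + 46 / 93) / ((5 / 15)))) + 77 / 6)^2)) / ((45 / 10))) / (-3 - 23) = -779689 / 21611890586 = -0.00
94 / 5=18.80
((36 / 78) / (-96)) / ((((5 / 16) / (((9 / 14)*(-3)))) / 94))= 1269 / 455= 2.79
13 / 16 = 0.81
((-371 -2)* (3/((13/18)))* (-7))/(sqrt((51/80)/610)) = 939960* sqrt(6222)/221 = 335491.95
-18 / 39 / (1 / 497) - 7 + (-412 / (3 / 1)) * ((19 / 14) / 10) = -348106 / 1365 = -255.02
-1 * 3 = -3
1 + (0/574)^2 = 1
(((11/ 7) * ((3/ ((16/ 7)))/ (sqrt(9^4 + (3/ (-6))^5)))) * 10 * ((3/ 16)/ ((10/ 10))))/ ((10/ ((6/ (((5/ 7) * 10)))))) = 297 * sqrt(419902)/ 47988800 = 0.00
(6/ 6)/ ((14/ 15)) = 15/ 14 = 1.07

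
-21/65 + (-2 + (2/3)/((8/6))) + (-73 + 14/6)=-28271/390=-72.49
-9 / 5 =-1.80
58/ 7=8.29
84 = 84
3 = 3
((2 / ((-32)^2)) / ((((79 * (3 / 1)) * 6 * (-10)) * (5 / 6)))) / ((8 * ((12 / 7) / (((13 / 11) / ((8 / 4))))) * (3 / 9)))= -0.00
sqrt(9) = 3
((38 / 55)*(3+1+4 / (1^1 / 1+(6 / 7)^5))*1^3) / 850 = 629128 / 114925525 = 0.01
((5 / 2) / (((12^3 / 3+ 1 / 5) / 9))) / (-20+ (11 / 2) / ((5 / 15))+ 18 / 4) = 225 / 5762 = 0.04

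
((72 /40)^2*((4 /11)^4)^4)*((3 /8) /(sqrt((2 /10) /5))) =130459631616 /229748649317860805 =0.00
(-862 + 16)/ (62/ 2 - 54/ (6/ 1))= -423/ 11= -38.45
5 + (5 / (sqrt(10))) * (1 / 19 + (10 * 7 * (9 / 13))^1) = 5 + 11983 * sqrt(10) / 494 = 81.71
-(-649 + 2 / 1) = 647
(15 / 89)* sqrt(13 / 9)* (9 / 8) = 45* sqrt(13) / 712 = 0.23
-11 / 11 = -1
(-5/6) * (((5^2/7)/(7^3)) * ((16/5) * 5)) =-1000/7203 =-0.14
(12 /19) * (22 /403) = 264 /7657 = 0.03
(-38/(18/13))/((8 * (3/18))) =-247/12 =-20.58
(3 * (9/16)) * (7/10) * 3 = 567/160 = 3.54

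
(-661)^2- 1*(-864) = 437785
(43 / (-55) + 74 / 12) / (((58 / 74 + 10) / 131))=8613119 / 131670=65.41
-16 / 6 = -8 / 3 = -2.67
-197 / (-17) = 197 / 17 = 11.59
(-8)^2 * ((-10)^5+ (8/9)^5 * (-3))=-125973297152/19683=-6400106.55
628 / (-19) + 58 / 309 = -192950 / 5871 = -32.86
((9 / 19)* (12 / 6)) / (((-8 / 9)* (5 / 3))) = -243 / 380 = -0.64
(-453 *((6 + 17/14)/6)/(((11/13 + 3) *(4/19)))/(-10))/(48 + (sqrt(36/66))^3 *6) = 20299081/14448000 - 167761 *sqrt(66)/19264000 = 1.33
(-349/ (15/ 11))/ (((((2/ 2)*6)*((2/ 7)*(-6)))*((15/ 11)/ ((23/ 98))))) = 4.28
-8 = -8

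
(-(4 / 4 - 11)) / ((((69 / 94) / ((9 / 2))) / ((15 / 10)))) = 2115 / 23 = 91.96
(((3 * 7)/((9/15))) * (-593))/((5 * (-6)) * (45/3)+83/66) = 195690/4231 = 46.25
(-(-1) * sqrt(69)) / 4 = 2.08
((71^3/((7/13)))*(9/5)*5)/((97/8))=335004696/679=493379.52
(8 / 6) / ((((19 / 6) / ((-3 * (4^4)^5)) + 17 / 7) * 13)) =184717953466368 / 4373857255291199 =0.04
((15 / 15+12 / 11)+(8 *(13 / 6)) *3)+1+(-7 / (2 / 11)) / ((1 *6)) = 6425 / 132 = 48.67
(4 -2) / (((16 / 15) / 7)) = 105 / 8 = 13.12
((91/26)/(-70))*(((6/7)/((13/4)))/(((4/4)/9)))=-54/455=-0.12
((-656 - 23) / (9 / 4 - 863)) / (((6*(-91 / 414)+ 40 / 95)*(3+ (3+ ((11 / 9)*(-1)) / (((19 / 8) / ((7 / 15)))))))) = -4566566970 / 29935160057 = -0.15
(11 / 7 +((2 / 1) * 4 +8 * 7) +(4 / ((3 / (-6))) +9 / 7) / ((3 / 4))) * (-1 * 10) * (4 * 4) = -190240 / 21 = -9059.05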